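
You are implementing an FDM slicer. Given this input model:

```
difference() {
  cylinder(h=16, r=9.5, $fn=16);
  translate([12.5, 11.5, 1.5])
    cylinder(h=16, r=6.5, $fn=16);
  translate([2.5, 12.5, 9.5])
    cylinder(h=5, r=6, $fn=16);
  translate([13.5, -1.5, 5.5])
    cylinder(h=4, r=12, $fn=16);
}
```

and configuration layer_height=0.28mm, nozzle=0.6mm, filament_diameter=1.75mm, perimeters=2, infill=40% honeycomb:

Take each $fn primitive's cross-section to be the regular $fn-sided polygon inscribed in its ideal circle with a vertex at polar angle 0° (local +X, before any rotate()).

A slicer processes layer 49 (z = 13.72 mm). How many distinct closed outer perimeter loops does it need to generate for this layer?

At z = 13.72 mm: the r=9.5 cylinder contributes a regular 16-gon of circumradius 9.5; the cylinder at (12.5, 11.5): section is a regular 16-gon, circumradius r=6.5; the cylinder at (2.5, 12.5): section is a regular 16-gon, circumradius r=6; the cylinder at (13.5, -1.5) does not reach this height (z outside [5.5, 9.5]); Subtracting the remaining from the first: starting from the r=9.5 cylinder, the r=6.5 cylinder at (12.5, 11.5) misses the remaining region (no effect); the r=6 cylinder at (2.5, 12.5) partially overlaps it — only the 14.15 mm² overlap (of its 110.21 mm²) is removed, clipping the outline — 1 connected region. The result has 1 disconnected region.

1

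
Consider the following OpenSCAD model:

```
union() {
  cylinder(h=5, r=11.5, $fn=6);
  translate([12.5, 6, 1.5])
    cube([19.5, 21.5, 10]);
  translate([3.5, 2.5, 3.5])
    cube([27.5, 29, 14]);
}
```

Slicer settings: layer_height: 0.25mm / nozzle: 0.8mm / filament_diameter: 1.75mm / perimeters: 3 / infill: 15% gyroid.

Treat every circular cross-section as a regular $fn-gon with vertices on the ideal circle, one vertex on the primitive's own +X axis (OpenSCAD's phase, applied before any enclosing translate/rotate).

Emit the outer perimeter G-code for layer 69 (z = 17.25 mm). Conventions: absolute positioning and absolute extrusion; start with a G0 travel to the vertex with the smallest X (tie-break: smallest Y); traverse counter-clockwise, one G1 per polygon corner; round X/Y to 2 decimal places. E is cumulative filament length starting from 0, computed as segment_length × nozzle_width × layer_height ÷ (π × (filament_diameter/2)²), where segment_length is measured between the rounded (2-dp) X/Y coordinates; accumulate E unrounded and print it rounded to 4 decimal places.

At z = 17.25 mm: the cylinder does not reach this height (z outside [0, 5]); the cube at (12.5, 6) does not reach this height (z outside [1.5, 11.5]); the cube at (3.5, 2.5) (footprint 27.5×29) is included at this height; Merging all regions: only the 27.5×29 cube at (3.5, 2.5) is present, so the union is just that shape — 1 connected region. The outline is a single polygon with 4 vertices. Extrusion per mm of travel: 0.8 × 0.25 / (π × 0.875²) = 0.083150. Accumulating E over each segment gives final E = 9.3960.

G0 X3.50 Y2.50 Z17.25
G1 X31.00 Y2.50 E2.2866
G1 X31.00 Y31.50 E4.6980
G1 X3.50 Y31.50 E6.9846
G1 X3.50 Y2.50 E9.3960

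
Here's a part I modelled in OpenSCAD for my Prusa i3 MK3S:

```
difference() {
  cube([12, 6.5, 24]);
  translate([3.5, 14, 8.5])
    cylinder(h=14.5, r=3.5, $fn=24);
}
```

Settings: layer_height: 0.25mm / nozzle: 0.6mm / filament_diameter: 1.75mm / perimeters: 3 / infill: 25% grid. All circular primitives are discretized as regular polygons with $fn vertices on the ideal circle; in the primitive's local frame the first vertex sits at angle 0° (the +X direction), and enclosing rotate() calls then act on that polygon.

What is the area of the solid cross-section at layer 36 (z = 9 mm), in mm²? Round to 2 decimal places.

78.00 mm²

At z = 9 mm: the cube is present — its section is the full 12×6.5 rectangle (area 78.00 mm²); the r=3.5 cylinder at (3.5, 14) gives a regular 24-gon of circumradius 3.5 (constant along its height) (area = (24/2)·3.500²·sin(360°/24) = 38.05 mm²); Taking the first minus the rest: starting from the 12×6.5 cube (78.00 mm²), the r=3.5 cylinder at (3.5, 14) misses the remaining region (no effect) — area = 78.00 mm². Overall, the cross-section is a single solid region. Net area = 78.00 mm².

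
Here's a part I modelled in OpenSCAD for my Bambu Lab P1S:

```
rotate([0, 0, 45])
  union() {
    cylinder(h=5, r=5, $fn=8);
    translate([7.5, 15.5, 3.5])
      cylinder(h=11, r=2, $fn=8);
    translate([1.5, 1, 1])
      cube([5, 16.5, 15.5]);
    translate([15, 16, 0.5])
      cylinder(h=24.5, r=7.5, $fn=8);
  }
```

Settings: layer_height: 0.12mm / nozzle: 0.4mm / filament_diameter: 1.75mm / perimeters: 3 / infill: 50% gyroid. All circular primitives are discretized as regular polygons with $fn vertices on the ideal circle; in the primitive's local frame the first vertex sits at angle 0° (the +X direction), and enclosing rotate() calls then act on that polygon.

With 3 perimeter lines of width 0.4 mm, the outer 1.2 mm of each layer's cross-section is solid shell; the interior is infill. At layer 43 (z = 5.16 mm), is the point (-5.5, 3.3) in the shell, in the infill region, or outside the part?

At z = 5.16 mm: the cylinder does not reach this height (z outside [0, 5]); the r=2 cylinder at (7.5, 15.5) contributes a regular 8-gon of circumradius 2; the cube at (1.5, 1) (footprint 5×16.5) is included at this height; the cylinder at (15, 16): section is a regular 8-gon, circumradius r=7.5; Combining (union): the regions partially overlap (shared area 6.23 mm²), so overlapping operands fuse into one piece — 1 connected region; (rotated 45° about Z; rotation is an isometry so areas/perimeters/island counts are preserved). Overall, the cross-section is a single solid region. Undo the 45° rotation: the query point maps to (-1.556, 6.223) in the un-rotated model frame. The nearest boundary edge runs (1.50, 1.00)→(1.50, 17.50); distance from the point to it = 3.06 mm. The point is not inside any of the regions above, so it lies outside the cross-section (3.06 mm from the nearest boundary).

outside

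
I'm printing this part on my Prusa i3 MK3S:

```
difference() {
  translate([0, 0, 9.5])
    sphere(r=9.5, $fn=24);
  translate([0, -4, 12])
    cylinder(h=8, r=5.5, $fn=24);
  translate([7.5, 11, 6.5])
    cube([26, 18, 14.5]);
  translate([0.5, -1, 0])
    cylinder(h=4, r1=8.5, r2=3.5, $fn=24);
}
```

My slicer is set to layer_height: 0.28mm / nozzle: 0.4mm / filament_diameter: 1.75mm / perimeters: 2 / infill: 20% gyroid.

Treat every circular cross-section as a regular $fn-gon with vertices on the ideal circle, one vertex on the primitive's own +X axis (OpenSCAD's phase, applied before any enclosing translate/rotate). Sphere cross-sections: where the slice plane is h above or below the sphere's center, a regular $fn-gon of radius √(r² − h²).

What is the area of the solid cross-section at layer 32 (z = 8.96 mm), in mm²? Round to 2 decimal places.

279.40 mm²

At z = 8.96 mm: the r=9.5 sphere slices to a regular 24-gon of circumradius 9.485 (√(r²−h²) with h=0.54 from center) (area = (24/2)·9.485²·sin(360°/24) = 279.40 mm²); the cylinder at (0, -4) is absent (z outside [12, 20]); the cube at (7.5, 11) (footprint 26×18) is included at this height (area 468.00 mm²); the cone at (0.5, -1) does not reach this height (z outside [0, 4]); Taking the first minus the rest: starting from the r=9.5 sphere (279.40 mm²), the 26×18 cube at (7.5, 11) misses the remaining region (no effect) — area = 279.40 mm². Overall, the cross-section is a single solid region. Net area = 279.40 mm².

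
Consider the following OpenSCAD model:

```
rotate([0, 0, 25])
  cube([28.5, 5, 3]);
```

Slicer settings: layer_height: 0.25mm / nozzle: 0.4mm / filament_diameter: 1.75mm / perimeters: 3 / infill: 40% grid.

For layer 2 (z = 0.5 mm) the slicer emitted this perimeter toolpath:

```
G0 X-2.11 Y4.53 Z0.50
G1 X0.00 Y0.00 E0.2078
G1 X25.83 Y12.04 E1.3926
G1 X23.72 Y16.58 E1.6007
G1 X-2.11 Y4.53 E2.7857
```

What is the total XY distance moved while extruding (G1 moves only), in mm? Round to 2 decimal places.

Sum the Euclidean lengths of each G1 segment: total = 67.00 mm.

67.00 mm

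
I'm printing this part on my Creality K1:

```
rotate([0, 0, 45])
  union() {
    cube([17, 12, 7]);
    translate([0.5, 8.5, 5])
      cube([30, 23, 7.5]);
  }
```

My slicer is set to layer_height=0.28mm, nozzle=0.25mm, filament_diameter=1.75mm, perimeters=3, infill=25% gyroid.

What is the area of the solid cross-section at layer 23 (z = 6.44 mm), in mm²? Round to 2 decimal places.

836.25 mm²

At z = 6.44 mm: the 17×12 cube contributes its full rectangle (area 204.00 mm²); the 30×23 cube at (0.5, 8.5) contributes its full rectangle (area 690.00 mm²); Merging all regions: the regions partially overlap — summed areas 894.00 mm² minus the doubly-counted overlap 57.75 mm² gives 836.25 mm² — area = 836.25 mm²; (whole slice rotated 45° about Z — lengths, areas and connectivity unchanged). Overall, the cross-section is a single solid region. Net area = 836.25 mm².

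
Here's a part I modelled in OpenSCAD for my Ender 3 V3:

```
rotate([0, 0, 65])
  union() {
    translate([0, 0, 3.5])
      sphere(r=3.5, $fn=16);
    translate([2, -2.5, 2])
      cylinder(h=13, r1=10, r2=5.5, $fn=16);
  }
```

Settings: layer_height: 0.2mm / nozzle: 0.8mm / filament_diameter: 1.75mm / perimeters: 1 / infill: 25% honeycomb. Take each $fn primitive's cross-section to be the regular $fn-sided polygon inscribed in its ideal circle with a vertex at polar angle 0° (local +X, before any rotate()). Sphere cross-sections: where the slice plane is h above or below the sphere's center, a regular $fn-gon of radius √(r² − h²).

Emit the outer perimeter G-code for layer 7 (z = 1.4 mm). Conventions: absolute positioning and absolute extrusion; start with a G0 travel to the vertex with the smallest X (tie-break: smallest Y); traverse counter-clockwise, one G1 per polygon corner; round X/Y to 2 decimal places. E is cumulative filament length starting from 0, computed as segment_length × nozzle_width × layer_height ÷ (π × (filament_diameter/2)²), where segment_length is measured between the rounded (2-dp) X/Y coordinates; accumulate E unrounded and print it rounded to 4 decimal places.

G0 X-2.80 Y0.12 Z1.40
G1 X-2.63 Y-0.96 E0.0727
G1 X-2.06 Y-1.89 E0.1453
G1 X-1.18 Y-2.54 E0.2181
G1 X-0.12 Y-2.80 E0.2907
G1 X0.96 Y-2.63 E0.3634
G1 X1.89 Y-2.06 E0.4359
G1 X2.54 Y-1.18 E0.5087
G1 X2.80 Y-0.12 E0.5813
G1 X2.63 Y0.96 E0.6541
G1 X2.06 Y1.89 E0.7266
G1 X1.18 Y2.54 E0.7994
G1 X0.12 Y2.80 E0.8720
G1 X-0.96 Y2.63 E0.9447
G1 X-1.89 Y2.06 E1.0173
G1 X-2.54 Y1.18 E1.0900
G1 X-2.80 Y0.12 E1.1626

At z = 1.4 mm: the sphere: section is a regular 16-gon, circumradius = √(r²−h²) = √(3.5²−2.1²) = 2.800; the cone at (2, -2.5) is absent (z outside [2, 15]); Combining (union): only the r=3.5 sphere is present, so the union is just that shape — 1 connected region; (rotated 65° about Z; rotation is an isometry so areas/perimeters/island counts are preserved). The outline is a single polygon with 16 vertices. Extrusion per mm of travel: 0.8 × 0.2 / (π × 0.875²) = 0.066520. Accumulating E over each segment gives final E = 1.1626.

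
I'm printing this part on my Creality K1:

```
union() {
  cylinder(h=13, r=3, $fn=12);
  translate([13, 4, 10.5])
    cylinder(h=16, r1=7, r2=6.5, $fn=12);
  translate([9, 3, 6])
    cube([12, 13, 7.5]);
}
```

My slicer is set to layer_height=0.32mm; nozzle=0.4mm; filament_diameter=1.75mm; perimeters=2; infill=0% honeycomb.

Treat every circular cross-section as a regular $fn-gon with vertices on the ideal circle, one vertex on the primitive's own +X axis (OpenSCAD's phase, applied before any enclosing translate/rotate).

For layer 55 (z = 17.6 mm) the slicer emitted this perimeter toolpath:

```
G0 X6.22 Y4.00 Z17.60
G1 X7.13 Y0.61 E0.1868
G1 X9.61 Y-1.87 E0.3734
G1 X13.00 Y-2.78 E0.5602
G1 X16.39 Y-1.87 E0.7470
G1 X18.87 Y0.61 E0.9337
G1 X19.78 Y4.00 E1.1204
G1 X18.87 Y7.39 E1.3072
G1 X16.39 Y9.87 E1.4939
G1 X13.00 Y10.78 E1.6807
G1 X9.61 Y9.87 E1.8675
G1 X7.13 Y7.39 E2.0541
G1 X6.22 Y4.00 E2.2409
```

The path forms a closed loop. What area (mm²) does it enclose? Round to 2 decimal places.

137.87 mm²

Apply the shoelace formula to the sequence of (X, Y) vertices; enclosed area = 137.87 mm².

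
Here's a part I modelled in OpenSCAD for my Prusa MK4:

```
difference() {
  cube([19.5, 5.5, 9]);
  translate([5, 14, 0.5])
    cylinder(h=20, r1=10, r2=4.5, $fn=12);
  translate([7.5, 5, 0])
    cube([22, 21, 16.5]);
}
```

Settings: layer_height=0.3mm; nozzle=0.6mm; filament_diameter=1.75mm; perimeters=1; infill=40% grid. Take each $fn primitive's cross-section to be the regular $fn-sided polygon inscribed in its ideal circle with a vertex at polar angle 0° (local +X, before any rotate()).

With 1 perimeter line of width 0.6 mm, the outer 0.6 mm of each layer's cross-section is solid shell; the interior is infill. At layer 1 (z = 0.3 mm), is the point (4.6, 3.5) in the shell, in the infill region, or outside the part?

infill

At z = 0.3 mm: the cube is present — its section is the full 19.5×5.5 rectangle; the cone at (5, 14) is not intersected at this z (z outside [0.5, 20.5]); the cube at (7.5, 5) is present — its section is the full 22×21 rectangle; Subtracting the remaining from the first: starting from the 19.5×5.5 cube, the 22×21 cube at (7.5, 5) partially overlaps it — only the 6.00 mm² overlap (of its 462.00 mm²) is removed, clipping the outline — 1 connected region. Overall, the cross-section is a single solid region. The nearest boundary edge runs (0.00, 5.50)→(7.50, 5.50); distance from the point to it = 2.00 mm. The point is inside the cross-section and 2.00 mm from the nearest boundary — more than the 0.6 mm shell width (1 × 0.6), so it's in the infill interior.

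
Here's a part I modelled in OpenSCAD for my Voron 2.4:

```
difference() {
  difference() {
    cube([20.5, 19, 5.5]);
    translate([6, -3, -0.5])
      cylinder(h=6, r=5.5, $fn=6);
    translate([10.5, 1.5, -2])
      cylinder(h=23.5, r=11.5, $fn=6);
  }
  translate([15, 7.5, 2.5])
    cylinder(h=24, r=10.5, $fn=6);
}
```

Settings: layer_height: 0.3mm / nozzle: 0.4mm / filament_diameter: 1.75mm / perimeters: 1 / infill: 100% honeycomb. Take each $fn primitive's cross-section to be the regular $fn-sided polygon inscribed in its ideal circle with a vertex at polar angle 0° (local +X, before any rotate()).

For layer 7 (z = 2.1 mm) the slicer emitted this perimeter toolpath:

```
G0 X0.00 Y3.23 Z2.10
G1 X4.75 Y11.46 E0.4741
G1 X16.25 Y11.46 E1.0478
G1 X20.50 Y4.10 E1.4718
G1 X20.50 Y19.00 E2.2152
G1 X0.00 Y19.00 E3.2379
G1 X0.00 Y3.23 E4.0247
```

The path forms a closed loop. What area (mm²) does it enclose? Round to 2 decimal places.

Apply the shoelace formula to the sequence of (X, Y) vertices; enclosed area = 189.76 mm².

189.76 mm²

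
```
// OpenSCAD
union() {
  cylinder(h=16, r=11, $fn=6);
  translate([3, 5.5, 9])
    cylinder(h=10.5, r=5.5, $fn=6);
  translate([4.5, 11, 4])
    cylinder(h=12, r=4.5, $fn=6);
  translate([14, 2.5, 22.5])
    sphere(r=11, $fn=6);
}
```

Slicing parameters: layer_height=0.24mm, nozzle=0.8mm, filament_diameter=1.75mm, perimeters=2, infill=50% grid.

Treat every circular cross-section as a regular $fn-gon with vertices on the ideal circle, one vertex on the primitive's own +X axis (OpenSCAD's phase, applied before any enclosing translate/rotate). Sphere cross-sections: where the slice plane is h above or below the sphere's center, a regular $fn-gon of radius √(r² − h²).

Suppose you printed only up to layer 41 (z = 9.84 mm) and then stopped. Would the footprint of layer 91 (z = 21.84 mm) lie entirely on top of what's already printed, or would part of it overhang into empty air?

Compare the two slices. At z = 9.84: the r=11 cylinder gives a regular 6-gon of circumradius 11 (constant along its height) (area = (6/2)·11.000²·sin(360°/6) = 314.37 mm²); the r=5.5 cylinder at (3, 5.5) gives a regular 6-gon of circumradius 5.5 (constant along its height) (area = (6/2)·5.500²·sin(360°/6) = 78.59 mm²); the r=4.5 cylinder at (4.5, 11) contributes a regular 6-gon of circumradius 4.5 (area = (6/2)·4.500²·sin(360°/6) = 52.61 mm²); the sphere at (14, 2.5) is absent (|z−center|=12.660 > r=11); Taking the union: the regions partially overlap — summed areas 445.57 mm² minus the doubly-counted overlap 87.84 mm² gives 357.73 mm² — area = 357.73 mm². At z = 21.84: the cylinder is absent (z outside [0, 16]); the cylinder at (3, 5.5) is not intersected at this z (z outside [9, 19.5]); the cylinder at (4.5, 11) is not intersected at this z (z outside [4, 16]); the r=11 sphere at (14, 2.5) slices to a regular 6-gon of circumradius 10.980 (√(r²−h²) with h=0.66 from center) (area = (6/2)·10.980²·sin(360°/6) = 313.24 mm²); Combining (union): only the r=11 sphere at (14, 2.5) is present, so the union is just that shape — area = 313.24 mm². Checking containment: at z = 21.84 the cross-section extends beyond the z = 9.84 cross-section by about 254.28 mm².

part overhangs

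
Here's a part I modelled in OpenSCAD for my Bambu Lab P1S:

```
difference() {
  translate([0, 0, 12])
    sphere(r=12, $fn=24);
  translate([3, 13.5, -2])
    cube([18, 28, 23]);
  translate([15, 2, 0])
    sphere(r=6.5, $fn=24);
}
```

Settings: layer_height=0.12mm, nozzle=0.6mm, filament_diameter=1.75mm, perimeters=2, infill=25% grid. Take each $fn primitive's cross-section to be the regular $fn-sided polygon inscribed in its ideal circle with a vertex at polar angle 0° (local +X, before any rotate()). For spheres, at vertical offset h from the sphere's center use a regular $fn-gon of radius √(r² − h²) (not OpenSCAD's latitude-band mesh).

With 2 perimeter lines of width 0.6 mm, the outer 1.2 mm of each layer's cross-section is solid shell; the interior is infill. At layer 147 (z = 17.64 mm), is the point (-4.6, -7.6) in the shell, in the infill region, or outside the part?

infill

At z = 17.64 mm: the sphere: section is a regular 24-gon, circumradius = √(r²−h²) = √(12²−5.64²) = 10.592; the 18×28 cube at (3, 13.5) contributes its full rectangle; the sphere at (15, 2) is absent (|z−center|=17.640 > r=6.5); After the difference (first − rest): starting from the r=12 sphere, the 18×28 cube at (3, 13.5) misses the remaining region (no effect) — 1 connected region. Overall, the cross-section is a single solid region. The nearest boundary edge runs (-5.30, -9.17)→(-7.49, -7.49); distance from the point to it = 1.67 mm. The point is inside the cross-section and 1.67 mm from the nearest boundary — more than the 1.2 mm shell width (2 × 0.6), so it's in the infill interior.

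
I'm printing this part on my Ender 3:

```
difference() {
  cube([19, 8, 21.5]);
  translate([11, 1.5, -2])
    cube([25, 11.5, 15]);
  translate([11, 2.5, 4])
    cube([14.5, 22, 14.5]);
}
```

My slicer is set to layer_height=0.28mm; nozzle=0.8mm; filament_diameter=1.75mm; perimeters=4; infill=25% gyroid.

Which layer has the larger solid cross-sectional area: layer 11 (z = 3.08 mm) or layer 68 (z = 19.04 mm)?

layer 68 (z = 19.04 mm)

Layer 11 (z = 3.08): the cube is present — its section is the full 19×8 rectangle (area 152.00 mm²); the cube at (11, 1.5) is present — its section is the full 25×11.5 rectangle (area 287.50 mm²); the cube at (11, 2.5) is not intersected at this z (z outside [4, 18.5]); Taking the first minus the rest: starting from the 19×8 cube (152.00 mm²), the 25×11.5 cube at (11, 1.5) partially overlaps it — only the 52.00 mm² overlap (of its 287.50 mm²) is removed, clipping the outline — area = 100.00 mm². So its area = 100.00 mm². Layer 68 (z = 19.04): the cube (footprint 19×8) is included at this height (area 152.00 mm²); the cube at (11, 1.5) does not reach this height (z outside [-2, 13]); the cube at (11, 2.5) does not reach this height (z outside [4, 18.5]); After the difference (first − rest): none of the subtracted shapes is present at this height, so the 19×8 cube is unchanged — area = 152.00 mm². So its area = 152.00 mm². Layer 68 is larger (152.00 vs 100.00 mm²).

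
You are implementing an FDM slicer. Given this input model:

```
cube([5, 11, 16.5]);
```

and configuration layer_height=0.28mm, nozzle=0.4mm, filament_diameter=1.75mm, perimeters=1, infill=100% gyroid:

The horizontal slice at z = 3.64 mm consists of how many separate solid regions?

1

At z = 3.64 mm: the 5×11 cube contributes its full rectangle. The result has 1 disconnected region.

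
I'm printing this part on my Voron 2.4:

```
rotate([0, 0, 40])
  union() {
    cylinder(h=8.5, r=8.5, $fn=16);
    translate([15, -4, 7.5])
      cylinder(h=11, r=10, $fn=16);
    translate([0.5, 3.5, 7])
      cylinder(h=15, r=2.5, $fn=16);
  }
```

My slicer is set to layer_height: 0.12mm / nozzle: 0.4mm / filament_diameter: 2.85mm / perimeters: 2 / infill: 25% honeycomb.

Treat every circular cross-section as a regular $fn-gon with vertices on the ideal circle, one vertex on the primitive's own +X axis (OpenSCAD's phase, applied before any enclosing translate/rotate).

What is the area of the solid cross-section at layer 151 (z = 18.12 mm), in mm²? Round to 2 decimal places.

At z = 18.12 mm: the cylinder is absent (z outside [0, 8.5]); the r=10 cylinder at (15, -4) contributes a regular 16-gon of circumradius 10 (area = (16/2)·10.000²·sin(360°/16) = 306.15 mm²); the r=2.5 cylinder at (0.5, 3.5) gives a regular 16-gon of circumradius 2.5 (constant along its height) (area = (16/2)·2.500²·sin(360°/16) = 19.13 mm²); Taking the union: the 2 present regions are separate (no shared area or edge), so areas and boundary lengths simply add and each stays a separate island — area = 325.28 mm²; (rotated 40° about Z; rotation is an isometry so areas/perimeters/island counts are preserved). Overall, the cross-section has 2 separate islands. Net area = 325.28 mm².

325.28 mm²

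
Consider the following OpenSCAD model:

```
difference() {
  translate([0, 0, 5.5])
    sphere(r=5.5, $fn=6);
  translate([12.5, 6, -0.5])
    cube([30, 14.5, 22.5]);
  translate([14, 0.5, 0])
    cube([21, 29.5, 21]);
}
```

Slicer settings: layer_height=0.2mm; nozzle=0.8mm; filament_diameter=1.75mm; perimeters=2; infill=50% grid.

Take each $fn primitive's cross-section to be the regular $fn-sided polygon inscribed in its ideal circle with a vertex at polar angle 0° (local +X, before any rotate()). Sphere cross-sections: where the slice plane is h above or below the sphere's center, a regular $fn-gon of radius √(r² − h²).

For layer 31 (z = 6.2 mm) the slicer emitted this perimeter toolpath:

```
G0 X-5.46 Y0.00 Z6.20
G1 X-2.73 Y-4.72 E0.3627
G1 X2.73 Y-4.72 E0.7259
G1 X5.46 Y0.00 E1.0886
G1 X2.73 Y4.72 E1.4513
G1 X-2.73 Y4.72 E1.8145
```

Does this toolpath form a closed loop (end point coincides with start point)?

Start point (G0): (-5.46, 0.00). End point (last G1): the path does not return to the start — open.

no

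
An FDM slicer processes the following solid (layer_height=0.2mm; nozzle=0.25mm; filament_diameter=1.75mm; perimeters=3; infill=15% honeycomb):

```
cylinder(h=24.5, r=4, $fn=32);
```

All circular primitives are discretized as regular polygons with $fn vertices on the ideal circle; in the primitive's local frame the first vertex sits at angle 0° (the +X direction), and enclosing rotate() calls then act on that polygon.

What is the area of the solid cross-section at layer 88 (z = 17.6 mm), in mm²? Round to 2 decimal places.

At z = 17.6 mm: the r=4 cylinder contributes a regular 32-gon of circumradius 4 (area = (32/2)·4.000²·sin(360°/32) = 49.94 mm²). Overall, the cross-section is a single solid region. Net area = 49.94 mm².

49.94 mm²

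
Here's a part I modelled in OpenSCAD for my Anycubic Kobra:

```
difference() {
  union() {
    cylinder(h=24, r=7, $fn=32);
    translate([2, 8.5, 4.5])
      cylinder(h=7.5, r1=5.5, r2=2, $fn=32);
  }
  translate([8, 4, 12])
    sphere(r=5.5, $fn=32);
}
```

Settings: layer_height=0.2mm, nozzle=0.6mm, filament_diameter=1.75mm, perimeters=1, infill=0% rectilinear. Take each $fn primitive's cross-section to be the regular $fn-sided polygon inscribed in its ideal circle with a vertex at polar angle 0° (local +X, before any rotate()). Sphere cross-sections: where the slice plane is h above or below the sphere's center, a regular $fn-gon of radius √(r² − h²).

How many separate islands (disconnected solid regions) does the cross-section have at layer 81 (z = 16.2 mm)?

1

At z = 16.2 mm: the cylinder: section is a regular 32-gon, circumradius r=7; the cone at (2, 8.5) is not intersected at this z (z outside [4.5, 12]); Merging all regions: only the r=7 cylinder is present, so the union is just that shape — 1 connected region; the sphere at (8, 4): section is a regular 32-gon, circumradius = √(r²−h²) = √(5.5²−4.2²) = 3.551; Subtracting the remaining from the first: starting from the result so far, the r=5.5 sphere at (8, 4) partially overlaps it — only the 5.50 mm² overlap (of its 39.36 mm²) is removed, clipping the outline — 1 connected region. Overall, the cross-section is a single solid region. Island count = 1.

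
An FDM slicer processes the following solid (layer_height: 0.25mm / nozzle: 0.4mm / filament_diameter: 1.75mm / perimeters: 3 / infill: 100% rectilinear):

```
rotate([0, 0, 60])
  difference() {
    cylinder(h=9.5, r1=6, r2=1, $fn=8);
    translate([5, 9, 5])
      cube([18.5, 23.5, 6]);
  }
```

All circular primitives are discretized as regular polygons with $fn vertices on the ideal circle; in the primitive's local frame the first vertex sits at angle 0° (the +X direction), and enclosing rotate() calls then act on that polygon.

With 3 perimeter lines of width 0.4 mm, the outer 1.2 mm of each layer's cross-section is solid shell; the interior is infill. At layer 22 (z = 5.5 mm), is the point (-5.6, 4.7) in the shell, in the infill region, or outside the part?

At z = 5.5 mm: the cone contributes a regular 8-gon of circumradius 3.105 (interpolated between r1=6 and r2=1 at t=0.579); the cube at (5, 9) (footprint 18.5×23.5) is included at this height; Subtracting the remaining from the first: starting from the cone, the 18.5×23.5 cube at (5, 9) misses the remaining region (no effect) — 1 connected region; (whole slice rotated 60° about Z — lengths, areas and connectivity unchanged). Overall, the cross-section is a single solid region. Undo the 60° rotation: the query point maps to (1.270, 7.200) in the un-rotated model frame. The nearest boundary edge runs (-2.20, 2.20)→(0.00, 3.11); distance from the point to it = 4.29 mm. The point is not inside any of the regions above, so it lies outside the cross-section (4.29 mm from the nearest boundary).

outside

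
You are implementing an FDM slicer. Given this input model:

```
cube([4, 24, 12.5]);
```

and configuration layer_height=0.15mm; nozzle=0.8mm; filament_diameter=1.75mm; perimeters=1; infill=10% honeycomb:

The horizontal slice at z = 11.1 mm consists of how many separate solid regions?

At z = 11.1 mm: the cube is present — its section is the full 4×24 rectangle. The result has 1 disconnected region.

1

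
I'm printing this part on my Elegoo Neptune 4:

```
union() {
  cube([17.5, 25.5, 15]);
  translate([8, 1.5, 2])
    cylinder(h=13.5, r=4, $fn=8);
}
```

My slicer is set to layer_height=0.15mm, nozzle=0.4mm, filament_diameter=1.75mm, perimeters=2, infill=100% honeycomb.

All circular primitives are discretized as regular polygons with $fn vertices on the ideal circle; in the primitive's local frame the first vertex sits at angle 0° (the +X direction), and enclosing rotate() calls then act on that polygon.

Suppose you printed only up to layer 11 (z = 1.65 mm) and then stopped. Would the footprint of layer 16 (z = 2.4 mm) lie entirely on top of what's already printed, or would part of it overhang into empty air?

Compare the two slices. At z = 1.65: the cube is present — its section is the full 17.5×25.5 rectangle (area 446.25 mm²); the cylinder at (8, 1.5) is not intersected at this z (z outside [2, 15.5]); Taking the union: only the 17.5×25.5 cube is present, so the union is just that shape — area = 446.25 mm². At z = 2.4: the 17.5×25.5 cube contributes its full rectangle (area 446.25 mm²); the cylinder at (8, 1.5): section is a regular 8-gon, circumradius r=4 (area = (8/2)·4.000²·sin(360°/8) = 45.25 mm²); Merging all regions: the regions partially overlap — summed areas 491.50 mm² minus the doubly-counted overlap 33.70 mm² gives 457.81 mm² — area = 457.81 mm². Checking containment: at z = 2.4 the cross-section extends beyond the z = 1.65 cross-section by about 11.56 mm².

part overhangs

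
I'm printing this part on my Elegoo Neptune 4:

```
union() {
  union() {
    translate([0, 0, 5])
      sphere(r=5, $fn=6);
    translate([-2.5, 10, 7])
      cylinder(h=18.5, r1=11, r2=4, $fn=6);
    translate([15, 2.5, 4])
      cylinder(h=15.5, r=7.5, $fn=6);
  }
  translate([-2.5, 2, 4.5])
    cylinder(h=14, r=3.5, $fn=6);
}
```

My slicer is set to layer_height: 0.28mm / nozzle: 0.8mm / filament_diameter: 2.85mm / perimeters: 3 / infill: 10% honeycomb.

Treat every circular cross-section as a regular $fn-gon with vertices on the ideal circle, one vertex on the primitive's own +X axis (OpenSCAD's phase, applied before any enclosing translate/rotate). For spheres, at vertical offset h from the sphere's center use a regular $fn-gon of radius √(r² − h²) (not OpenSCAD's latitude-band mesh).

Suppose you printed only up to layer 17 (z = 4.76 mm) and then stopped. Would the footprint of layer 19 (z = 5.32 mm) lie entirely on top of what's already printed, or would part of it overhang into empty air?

entirely on top

Compare the two slices. At z = 4.76: the r=5 sphere contributes a regular 6-gon of circumradius √(5²−0.24²) = 4.994 (area = (6/2)·4.994²·sin(360°/6) = 64.80 mm²); the cone at (-2.5, 10) is not intersected at this z (z outside [7, 25.5]); the r=7.5 cylinder at (15, 2.5) contributes a regular 6-gon of circumradius 7.5 (area = (6/2)·7.500²·sin(360°/6) = 146.14 mm²); Merging all regions: the 2 present regions are separate (no shared area or edge), so areas and boundary lengths simply add and each stays a separate island — area = 210.94 mm²; the r=3.5 cylinder at (-2.5, 2) contributes a regular 6-gon of circumradius 3.5 (area = (6/2)·3.500²·sin(360°/6) = 31.83 mm²); Combining (union): the regions partially overlap — summed areas 242.77 mm² minus the doubly-counted overlap 22.02 mm² gives 220.75 mm² — area = 220.75 mm². At z = 5.32: the r=5 sphere slices to a regular 6-gon of circumradius 4.990 (√(r²−h²) with h=0.32 from center) (area = (6/2)·4.990²·sin(360°/6) = 64.69 mm²); the cone at (-2.5, 10) does not reach this height (z outside [7, 25.5]); the r=7.5 cylinder at (15, 2.5) contributes a regular 6-gon of circumradius 7.5 (area = (6/2)·7.500²·sin(360°/6) = 146.14 mm²); Combining (union): the 2 present regions are separate (no shared area or edge), so areas and boundary lengths simply add and each stays a separate island — area = 210.83 mm²; the cylinder at (-2.5, 2): section is a regular 6-gon, circumradius r=3.5 (area = (6/2)·3.500²·sin(360°/6) = 31.83 mm²); Combining (union): the regions partially overlap — summed areas 242.65 mm² minus the doubly-counted overlap 22.00 mm² gives 220.66 mm² — area = 220.66 mm². Checking containment: the cross-section at z = 5.32 is a subset of the cross-section at z = 4.76.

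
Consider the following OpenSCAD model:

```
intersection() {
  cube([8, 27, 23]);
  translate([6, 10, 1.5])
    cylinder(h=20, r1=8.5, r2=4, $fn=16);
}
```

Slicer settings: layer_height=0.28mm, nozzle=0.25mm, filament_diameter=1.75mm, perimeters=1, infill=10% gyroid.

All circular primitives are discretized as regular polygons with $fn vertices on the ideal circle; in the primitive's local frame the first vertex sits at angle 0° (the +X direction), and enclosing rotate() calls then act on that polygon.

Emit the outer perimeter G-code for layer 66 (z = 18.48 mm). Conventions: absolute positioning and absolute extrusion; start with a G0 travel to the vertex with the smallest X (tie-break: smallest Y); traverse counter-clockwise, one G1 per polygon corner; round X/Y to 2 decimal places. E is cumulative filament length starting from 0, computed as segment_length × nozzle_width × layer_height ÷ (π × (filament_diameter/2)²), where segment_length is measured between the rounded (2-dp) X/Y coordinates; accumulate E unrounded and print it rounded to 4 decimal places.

G0 X1.32 Y10.00 Z18.48
G1 X1.68 Y8.21 E0.0531
G1 X2.69 Y6.69 E0.1062
G1 X4.21 Y5.68 E0.1594
G1 X6.00 Y5.32 E0.2125
G1 X7.79 Y5.68 E0.2656
G1 X8.00 Y5.82 E0.2730
G1 X8.00 Y14.18 E0.5163
G1 X7.79 Y14.32 E0.5236
G1 X6.00 Y14.68 E0.5768
G1 X4.21 Y14.32 E0.6299
G1 X2.69 Y13.31 E0.6830
G1 X1.68 Y11.79 E0.7361
G1 X1.32 Y10.00 E0.7893

At z = 18.48 mm: the 8×27 cube contributes its full rectangle; the cone at (6, 10) contributes a regular 16-gon of circumradius 4.679 (interpolated between r1=8.5 and r2=4 at t=0.849); After intersecting: the cone at (6, 10) partially overlaps the 8×27 cube; clipping to the common part keeps 51.42 mm² — 1 connected region. The outline is a single polygon with 13 vertices. Extrusion per mm of travel: 0.25 × 0.28 / (π × 0.875²) = 0.029103. Accumulating E over each segment gives final E = 0.7893.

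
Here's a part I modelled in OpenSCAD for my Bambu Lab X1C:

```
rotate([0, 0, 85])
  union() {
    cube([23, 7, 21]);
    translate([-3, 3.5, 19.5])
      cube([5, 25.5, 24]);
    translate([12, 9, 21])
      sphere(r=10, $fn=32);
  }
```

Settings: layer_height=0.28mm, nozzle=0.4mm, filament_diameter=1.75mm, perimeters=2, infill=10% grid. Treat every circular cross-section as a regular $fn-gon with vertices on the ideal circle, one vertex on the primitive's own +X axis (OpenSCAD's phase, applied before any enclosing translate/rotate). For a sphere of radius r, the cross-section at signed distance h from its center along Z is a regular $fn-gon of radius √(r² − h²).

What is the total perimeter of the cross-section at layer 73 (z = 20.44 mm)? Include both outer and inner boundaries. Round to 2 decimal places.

126.09 mm

At z = 20.44 mm: the cube (footprint 23×7) is included at this height (perimeter 60.00 mm); the 5×25.5 cube at (-3, 3.5) contributes its full rectangle (perimeter 61.00 mm); the r=10 sphere at (12, 9) slices to a regular 32-gon of circumradius 9.984 (√(r²−h²) with h=0.56 from center) (perimeter = 2·32·9.984·sin(180°/32) = 62.63 mm); Merging all regions: the regions partially overlap (shared area 117.58 mm²), so the edge portions inside another operand are dropped and the merged outline is re-measured after clipping — boundary = 126.09 mm; (rotated 85° about Z; rotation is an isometry so areas/perimeters/island counts are preserved). Overall, the cross-section is a single solid region. Total boundary length (outer) = 126.09 mm.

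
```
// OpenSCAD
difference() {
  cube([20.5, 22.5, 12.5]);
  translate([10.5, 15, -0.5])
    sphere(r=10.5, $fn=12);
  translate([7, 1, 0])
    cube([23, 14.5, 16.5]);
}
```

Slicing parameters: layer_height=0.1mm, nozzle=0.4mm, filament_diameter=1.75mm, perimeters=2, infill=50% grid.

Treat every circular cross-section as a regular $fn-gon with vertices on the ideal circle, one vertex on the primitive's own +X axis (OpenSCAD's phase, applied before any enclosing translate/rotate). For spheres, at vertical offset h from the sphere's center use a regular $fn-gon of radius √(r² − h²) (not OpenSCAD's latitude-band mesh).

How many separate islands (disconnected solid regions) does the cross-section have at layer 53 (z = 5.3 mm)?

At z = 5.3 mm: the cube is present — its section is the full 20.5×22.5 rectangle; the r=10.5 sphere at (10.5, 15) contributes a regular 12-gon of circumradius √(10.5²−5.8²) = 8.753; the cube at (7, 1) is present — its section is the full 23×14.5 rectangle; Subtracting the remaining from the first: starting from the 20.5×22.5 cube, the r=10.5 sphere at (10.5, 15) partially overlaps it — only the 223.99 mm² overlap (of its 229.83 mm²) is removed, clipping the outline; the 23×14.5 cube at (7, 1) partially overlaps it — only the 103.21 mm² overlap (of its 333.50 mm²) is removed, clipping the outline — 2 connected regions. Overall, the cross-section has 2 separate islands. Island count = 2.

2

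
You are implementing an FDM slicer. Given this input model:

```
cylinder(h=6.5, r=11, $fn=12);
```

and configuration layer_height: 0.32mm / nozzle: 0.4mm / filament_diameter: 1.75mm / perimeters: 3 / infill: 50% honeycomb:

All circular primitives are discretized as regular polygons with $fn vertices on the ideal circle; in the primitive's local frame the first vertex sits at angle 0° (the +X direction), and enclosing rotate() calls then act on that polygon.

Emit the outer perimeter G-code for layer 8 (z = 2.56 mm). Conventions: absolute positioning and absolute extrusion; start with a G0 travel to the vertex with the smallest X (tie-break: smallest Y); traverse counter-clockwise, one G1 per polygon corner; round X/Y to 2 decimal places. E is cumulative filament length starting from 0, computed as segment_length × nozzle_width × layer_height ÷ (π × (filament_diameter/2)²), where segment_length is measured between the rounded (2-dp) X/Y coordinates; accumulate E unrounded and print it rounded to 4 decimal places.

G0 X-11.00 Y0.00 Z2.56
G1 X-9.53 Y-5.50 E0.3030
G1 X-5.50 Y-9.53 E0.6063
G1 X0.00 Y-11.00 E0.9092
G1 X5.50 Y-9.53 E1.2122
G1 X9.53 Y-5.50 E1.5155
G1 X11.00 Y0.00 E1.8184
G1 X9.53 Y5.50 E2.1214
G1 X5.50 Y9.53 E2.4247
G1 X0.00 Y11.00 E2.7277
G1 X-5.50 Y9.53 E3.0306
G1 X-9.53 Y5.50 E3.3339
G1 X-11.00 Y0.00 E3.6369

At z = 2.56 mm: the r=11 cylinder gives a regular 12-gon of circumradius 11 (constant along its height). The outline is a single polygon with 12 vertices. Extrusion per mm of travel: 0.4 × 0.32 / (π × 0.875²) = 0.053216. Accumulating E over each segment gives final E = 3.6369.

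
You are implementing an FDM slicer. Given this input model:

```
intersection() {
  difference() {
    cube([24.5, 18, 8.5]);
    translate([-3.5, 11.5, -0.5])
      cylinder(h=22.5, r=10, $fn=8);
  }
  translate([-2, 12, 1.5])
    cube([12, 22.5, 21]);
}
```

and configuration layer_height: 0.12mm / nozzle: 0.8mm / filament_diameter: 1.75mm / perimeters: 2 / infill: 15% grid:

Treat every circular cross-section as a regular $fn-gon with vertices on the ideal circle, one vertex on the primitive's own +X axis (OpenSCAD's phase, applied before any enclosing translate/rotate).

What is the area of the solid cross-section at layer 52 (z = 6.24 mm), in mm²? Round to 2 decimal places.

29.70 mm²

At z = 6.24 mm: the 24.5×18 cube contributes its full rectangle (area 441.00 mm²); the cylinder at (-3.5, 11.5): section is a regular 8-gon, circumradius r=10 (area = (8/2)·10.000²·sin(360°/8) = 282.84 mm²); Taking the first minus the rest: starting from the 24.5×18 cube (441.00 mm²), the r=10 cylinder at (-3.5, 11.5) partially overlaps it — only the 71.75 mm² overlap (of its 282.84 mm²) is removed, clipping the outline — area = 369.25 mm²; the cube at (-2, 12) is present — its section is the full 12×22.5 rectangle (area 270.00 mm²); Keeping only the common overlap: the 12×22.5 cube at (-2, 12) partially overlaps that combined region; clipping to the common part keeps 29.70 mm² — area = 29.70 mm². Overall, the cross-section is a single solid region. Net area = 29.70 mm².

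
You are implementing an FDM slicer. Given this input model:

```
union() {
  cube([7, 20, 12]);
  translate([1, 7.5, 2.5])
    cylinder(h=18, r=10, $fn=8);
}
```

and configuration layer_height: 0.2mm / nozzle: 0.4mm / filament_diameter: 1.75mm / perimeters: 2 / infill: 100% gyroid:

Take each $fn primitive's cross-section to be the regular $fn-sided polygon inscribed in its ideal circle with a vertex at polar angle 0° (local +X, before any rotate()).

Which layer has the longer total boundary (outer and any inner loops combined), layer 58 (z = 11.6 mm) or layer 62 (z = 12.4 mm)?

layer 58 (z = 11.6 mm)

Layer 58 (z = 11.6): the cube (footprint 7×20) is included at this height (perimeter 54.00 mm); the r=10 cylinder at (1, 7.5) gives a regular 8-gon of circumradius 10 (constant along its height) (perimeter = 2·8·10.000·sin(180°/8) = 61.23 mm); Taking the union: the regions partially overlap (shared area 114.84 mm²), so the edge portions inside another operand are dropped and the merged outline is re-measured after clipping — boundary = 68.55 mm. So its perimeter = 68.55 mm. Layer 62 (z = 12.4): the cube is not intersected at this z (z outside [0, 12]); the r=10 cylinder at (1, 7.5) contributes a regular 8-gon of circumradius 10 (perimeter = 2·8·10.000·sin(180°/8) = 61.23 mm); Combining (union): only the r=10 cylinder at (1, 7.5) is present, so the union is just that shape — boundary = 61.23 mm. So its perimeter = 61.23 mm. Layer 58 is larger (68.55 vs 61.23 mm).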